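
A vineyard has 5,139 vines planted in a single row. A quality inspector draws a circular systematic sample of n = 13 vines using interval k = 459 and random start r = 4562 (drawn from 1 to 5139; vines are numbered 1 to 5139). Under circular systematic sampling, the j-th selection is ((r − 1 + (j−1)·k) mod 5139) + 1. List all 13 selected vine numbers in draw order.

4562, 5021, 341, 800, 1259, 1718, 2177, 2636, 3095, 3554, 4013, 4472, 4931

Selection 1: 4562
Selection 2: 4562 + 459 = 5021
Selection 3: 5021 + 459 = 5480 → 5480 − 5139 = 341
Selection 4: 341 + 459 = 800
Selection 5: 800 + 459 = 1259
Selection 6: 1259 + 459 = 1718
Selection 7: 1718 + 459 = 2177
Selection 8: 2177 + 459 = 2636
Selection 9: 2636 + 459 = 3095
Selection 10: 3095 + 459 = 3554
Selection 11: 3554 + 459 = 4013
Selection 12: 4013 + 459 = 4472
Selection 13: 4472 + 459 = 4931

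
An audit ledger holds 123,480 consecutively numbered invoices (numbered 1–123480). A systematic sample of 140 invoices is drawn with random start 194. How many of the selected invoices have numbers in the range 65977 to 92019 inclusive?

30

k = 123480/140 = 882
First selection ≥ 65977: 194 + ⌈(65977−194)/882⌉·882 = 194 + 75×882 = 66344
Last selection ≤ 92019: 194 + ⌊(92019−194)/882⌋·882 = 194 + 104×882 = 91922
Count = 104 − 75 + 1 = 30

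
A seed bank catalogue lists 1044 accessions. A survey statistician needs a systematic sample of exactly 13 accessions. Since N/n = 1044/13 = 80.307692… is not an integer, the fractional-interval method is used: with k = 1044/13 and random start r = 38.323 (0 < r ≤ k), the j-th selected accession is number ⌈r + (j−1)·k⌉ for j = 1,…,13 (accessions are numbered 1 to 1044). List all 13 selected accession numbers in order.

j=1: r + 0k = 38.323 → ⌈·⌉ = 39
j=2: r + 1k = 118.630692… → ⌈·⌉ = 119
j=3: r + 2k = 198.938384… → ⌈·⌉ = 199
j=4: r + 3k = 279.246076… → ⌈·⌉ = 280
j=5: r + 4k = 359.553769… → ⌈·⌉ = 360
j=6: r + 5k = 439.861461… → ⌈·⌉ = 440
j=7: r + 6k = 520.169153… → ⌈·⌉ = 521
j=8: r + 7k = 600.476846… → ⌈·⌉ = 601
j=9: r + 8k = 680.784538… → ⌈·⌉ = 681
j=10: r + 9k = 761.092230… → ⌈·⌉ = 762
j=11: r + 10k = 841.399923… → ⌈·⌉ = 842
j=12: r + 11k = 921.707615… → ⌈·⌉ = 922
j=13: r + 12k = 1002.015307… → ⌈·⌉ = 1003

39, 119, 199, 280, 360, 440, 521, 601, 681, 762, 842, 922, 1003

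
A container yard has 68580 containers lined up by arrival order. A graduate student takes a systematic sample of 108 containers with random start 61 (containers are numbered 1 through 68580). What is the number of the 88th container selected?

k = 68580/108 = 635
88th selection = r + (88−1)·k = 61 + 87×635 = 61 + 55245 = 55306

55306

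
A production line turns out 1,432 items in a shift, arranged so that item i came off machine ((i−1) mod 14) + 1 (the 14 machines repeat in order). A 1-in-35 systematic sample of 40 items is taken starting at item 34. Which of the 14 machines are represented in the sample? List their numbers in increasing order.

6, 13

Consecutive selections differ by k = 35, so their machine numbers differ by 35 mod 14 = 7.
gcd(35, 14) = 7, so the sample visits 14/7 = 2 distinct residues mod 14.
Start 34 is machine 6; the machines hit are 6, 13.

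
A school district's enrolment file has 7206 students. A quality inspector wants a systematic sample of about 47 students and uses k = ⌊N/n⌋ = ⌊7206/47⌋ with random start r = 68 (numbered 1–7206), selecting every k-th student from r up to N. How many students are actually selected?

k = ⌊7206/47⌋ = 153
Achieved size = ⌊(7206 − 68)/153⌋ + 1 = ⌊7138/153⌋ + 1 = 46 + 1 = 47
(last selection: 68 + 46×153 = 7106 ≤ 7206; next would be 7259 > 7206)

47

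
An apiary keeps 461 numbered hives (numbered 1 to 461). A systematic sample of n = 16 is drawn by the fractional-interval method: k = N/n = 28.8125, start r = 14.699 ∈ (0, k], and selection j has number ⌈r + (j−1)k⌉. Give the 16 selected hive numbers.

15, 44, 73, 102, 130, 159, 188, 217, 246, 275, 303, 332, 361, 390, 419, 447

j=1: r + 0k = 14.699 → ⌈·⌉ = 15
j=2: r + 1k = 43.5115 → ⌈·⌉ = 44
j=3: r + 2k = 72.324 → ⌈·⌉ = 73
j=4: r + 3k = 101.1365 → ⌈·⌉ = 102
j=5: r + 4k = 129.949 → ⌈·⌉ = 130
j=6: r + 5k = 158.7615 → ⌈·⌉ = 159
j=7: r + 6k = 187.574 → ⌈·⌉ = 188
j=8: r + 7k = 216.3865 → ⌈·⌉ = 217
j=9: r + 8k = 245.199 → ⌈·⌉ = 246
j=10: r + 9k = 274.0115 → ⌈·⌉ = 275
j=11: r + 10k = 302.824 → ⌈·⌉ = 303
j=12: r + 11k = 331.6365 → ⌈·⌉ = 332
j=13: r + 12k = 360.449 → ⌈·⌉ = 361
j=14: r + 13k = 389.2615 → ⌈·⌉ = 390
j=15: r + 14k = 418.074 → ⌈·⌉ = 419
j=16: r + 15k = 446.8865 → ⌈·⌉ = 447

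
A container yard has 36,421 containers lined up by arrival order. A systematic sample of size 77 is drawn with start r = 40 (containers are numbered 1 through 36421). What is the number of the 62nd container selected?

k = 36421/77 = 473
62nd selection = r + (62−1)·k = 40 + 61×473 = 40 + 28853 = 28893

28893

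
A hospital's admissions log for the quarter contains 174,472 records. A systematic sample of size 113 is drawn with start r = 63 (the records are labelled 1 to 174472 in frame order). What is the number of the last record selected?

k = 174472/113 = 1544
113th selection = r + (113−1)·k = 63 + 112×1544 = 63 + 172928 = 172991

172991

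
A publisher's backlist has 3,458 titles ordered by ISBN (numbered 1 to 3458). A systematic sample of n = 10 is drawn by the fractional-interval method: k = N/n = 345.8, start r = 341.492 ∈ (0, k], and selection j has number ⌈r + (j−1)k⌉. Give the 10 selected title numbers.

j=1: r + 0k = 341.492 → ⌈·⌉ = 342
j=2: r + 1k = 687.292 → ⌈·⌉ = 688
j=3: r + 2k = 1033.092 → ⌈·⌉ = 1034
j=4: r + 3k = 1378.892 → ⌈·⌉ = 1379
j=5: r + 4k = 1724.692 → ⌈·⌉ = 1725
j=6: r + 5k = 2070.492 → ⌈·⌉ = 2071
j=7: r + 6k = 2416.292 → ⌈·⌉ = 2417
j=8: r + 7k = 2762.092 → ⌈·⌉ = 2763
j=9: r + 8k = 3107.892 → ⌈·⌉ = 3108
j=10: r + 9k = 3453.692 → ⌈·⌉ = 3454

342, 688, 1034, 1379, 1725, 2071, 2417, 2763, 3108, 3454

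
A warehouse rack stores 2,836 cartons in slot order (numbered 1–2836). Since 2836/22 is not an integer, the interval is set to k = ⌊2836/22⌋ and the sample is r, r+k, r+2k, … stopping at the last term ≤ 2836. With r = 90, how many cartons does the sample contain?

k = ⌊2836/22⌋ = 128
Achieved size = ⌊(2836 − 90)/128⌋ + 1 = ⌊2746/128⌋ + 1 = 21 + 1 = 22
(last selection: 90 + 21×128 = 2778 ≤ 2836; next would be 2906 > 2836)

22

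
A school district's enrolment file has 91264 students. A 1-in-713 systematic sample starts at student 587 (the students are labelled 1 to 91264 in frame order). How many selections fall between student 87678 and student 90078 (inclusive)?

3

k = 713
First selection ≥ 87678: 587 + ⌈(87678−587)/713⌉·713 = 587 + 123×713 = 88286
Last selection ≤ 90078: 587 + ⌊(90078−587)/713⌋·713 = 587 + 125×713 = 89712
Count = 125 − 123 + 1 = 3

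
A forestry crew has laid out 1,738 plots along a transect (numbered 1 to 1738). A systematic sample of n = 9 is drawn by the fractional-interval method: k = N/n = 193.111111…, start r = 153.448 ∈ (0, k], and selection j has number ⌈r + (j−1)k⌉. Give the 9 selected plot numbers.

j=1: r + 0k = 153.448 → ⌈·⌉ = 154
j=2: r + 1k = 346.559111… → ⌈·⌉ = 347
j=3: r + 2k = 539.670222… → ⌈·⌉ = 540
j=4: r + 3k = 732.781333… → ⌈·⌉ = 733
j=5: r + 4k = 925.892444… → ⌈·⌉ = 926
j=6: r + 5k = 1119.003555… → ⌈·⌉ = 1120
j=7: r + 6k = 1312.114666… → ⌈·⌉ = 1313
j=8: r + 7k = 1505.225777… → ⌈·⌉ = 1506
j=9: r + 8k = 1698.336888… → ⌈·⌉ = 1699

154, 347, 540, 733, 926, 1120, 1313, 1506, 1699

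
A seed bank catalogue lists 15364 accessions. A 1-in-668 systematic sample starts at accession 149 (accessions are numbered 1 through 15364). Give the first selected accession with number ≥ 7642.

8165

k = 668
Steps past start: ⌈(7642 − 149)/668⌉ = ⌈7493/668⌉ = 12
Selected accession: 149 + 12×668 = 8165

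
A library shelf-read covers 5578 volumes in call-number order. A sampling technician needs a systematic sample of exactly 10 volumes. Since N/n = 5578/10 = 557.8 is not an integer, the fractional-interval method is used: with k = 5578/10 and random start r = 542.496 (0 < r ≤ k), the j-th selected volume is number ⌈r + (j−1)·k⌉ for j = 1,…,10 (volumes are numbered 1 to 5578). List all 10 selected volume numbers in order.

j=1: r + 0k = 542.496 → ⌈·⌉ = 543
j=2: r + 1k = 1100.296 → ⌈·⌉ = 1101
j=3: r + 2k = 1658.096 → ⌈·⌉ = 1659
j=4: r + 3k = 2215.896 → ⌈·⌉ = 2216
j=5: r + 4k = 2773.696 → ⌈·⌉ = 2774
j=6: r + 5k = 3331.496 → ⌈·⌉ = 3332
j=7: r + 6k = 3889.296 → ⌈·⌉ = 3890
j=8: r + 7k = 4447.096 → ⌈·⌉ = 4448
j=9: r + 8k = 5004.896 → ⌈·⌉ = 5005
j=10: r + 9k = 5562.696 → ⌈·⌉ = 5563

543, 1101, 1659, 2216, 2774, 3332, 3890, 4448, 5005, 5563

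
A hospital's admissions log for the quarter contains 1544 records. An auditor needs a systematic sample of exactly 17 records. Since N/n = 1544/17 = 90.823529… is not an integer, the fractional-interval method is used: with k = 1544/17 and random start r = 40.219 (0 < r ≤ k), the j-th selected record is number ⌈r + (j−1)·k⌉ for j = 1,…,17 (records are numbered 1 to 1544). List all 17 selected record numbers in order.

j=1: r + 0k = 40.219 → ⌈·⌉ = 41
j=2: r + 1k = 131.042529… → ⌈·⌉ = 132
j=3: r + 2k = 221.866058… → ⌈·⌉ = 222
j=4: r + 3k = 312.689588… → ⌈·⌉ = 313
j=5: r + 4k = 403.513117… → ⌈·⌉ = 404
j=6: r + 5k = 494.336647… → ⌈·⌉ = 495
j=7: r + 6k = 585.160176… → ⌈·⌉ = 586
j=8: r + 7k = 675.983705… → ⌈·⌉ = 676
j=9: r + 8k = 766.807235… → ⌈·⌉ = 767
j=10: r + 9k = 857.630764… → ⌈·⌉ = 858
j=11: r + 10k = 948.454294… → ⌈·⌉ = 949
j=12: r + 11k = 1039.277823… → ⌈·⌉ = 1040
j=13: r + 12k = 1130.101352… → ⌈·⌉ = 1131
j=14: r + 13k = 1220.924882… → ⌈·⌉ = 1221
j=15: r + 14k = 1311.748411… → ⌈·⌉ = 1312
j=16: r + 15k = 1402.571941… → ⌈·⌉ = 1403
j=17: r + 16k = 1493.395470… → ⌈·⌉ = 1494

41, 132, 222, 313, 404, 495, 586, 676, 767, 858, 949, 1040, 1131, 1221, 1312, 1403, 1494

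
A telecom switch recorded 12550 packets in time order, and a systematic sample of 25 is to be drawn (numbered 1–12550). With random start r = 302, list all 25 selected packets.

k = N/n = 12550/25 = 502
packet 1: 302
packet 2: 302 + 502 = 804
packet 3: 804 + 502 = 1306
packet 4: 1306 + 502 = 1808
packet 5: 1808 + 502 = 2310
packet 6: 2310 + 502 = 2812
packet 7: 2812 + 502 = 3314
packet 8: 3314 + 502 = 3816
packet 9: 3816 + 502 = 4318
packet 10: 4318 + 502 = 4820
packet 11: 4820 + 502 = 5322
packet 12: 5322 + 502 = 5824
packet 13: 5824 + 502 = 6326
packet 14: 6326 + 502 = 6828
packet 15: 6828 + 502 = 7330
packet 16: 7330 + 502 = 7832
packet 17: 7832 + 502 = 8334
packet 18: 8334 + 502 = 8836
packet 19: 8836 + 502 = 9338
packet 20: 9338 + 502 = 9840
packet 21: 9840 + 502 = 10342
packet 22: 10342 + 502 = 10844
packet 23: 10844 + 502 = 11346
packet 24: 11346 + 502 = 11848
packet 25: 11848 + 502 = 12350

302, 804, 1306, 1808, 2310, 2812, 3314, 3816, 4318, 4820, 5322, 5824, 6326, 6828, 7330, 7832, 8334, 8836, 9338, 9840, 10342, 10844, 11346, 11848, 12350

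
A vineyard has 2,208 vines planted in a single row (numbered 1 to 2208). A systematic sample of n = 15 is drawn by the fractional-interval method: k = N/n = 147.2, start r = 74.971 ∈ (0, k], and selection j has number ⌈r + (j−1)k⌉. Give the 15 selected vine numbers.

j=1: r + 0k = 74.971 → ⌈·⌉ = 75
j=2: r + 1k = 222.171 → ⌈·⌉ = 223
j=3: r + 2k = 369.371 → ⌈·⌉ = 370
j=4: r + 3k = 516.571 → ⌈·⌉ = 517
j=5: r + 4k = 663.771 → ⌈·⌉ = 664
j=6: r + 5k = 810.971 → ⌈·⌉ = 811
j=7: r + 6k = 958.171 → ⌈·⌉ = 959
j=8: r + 7k = 1105.371 → ⌈·⌉ = 1106
j=9: r + 8k = 1252.571 → ⌈·⌉ = 1253
j=10: r + 9k = 1399.771 → ⌈·⌉ = 1400
j=11: r + 10k = 1546.971 → ⌈·⌉ = 1547
j=12: r + 11k = 1694.171 → ⌈·⌉ = 1695
j=13: r + 12k = 1841.371 → ⌈·⌉ = 1842
j=14: r + 13k = 1988.571 → ⌈·⌉ = 1989
j=15: r + 14k = 2135.771 → ⌈·⌉ = 2136

75, 223, 370, 517, 664, 811, 959, 1106, 1253, 1400, 1547, 1695, 1842, 1989, 2136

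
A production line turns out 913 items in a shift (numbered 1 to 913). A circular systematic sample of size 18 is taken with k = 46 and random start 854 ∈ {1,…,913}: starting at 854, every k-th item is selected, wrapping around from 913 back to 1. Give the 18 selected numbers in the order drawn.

Selection 1: 854
Selection 2: 854 + 46 = 900
Selection 3: 900 + 46 = 946 → 946 − 913 = 33
Selection 4: 33 + 46 = 79
Selection 5: 79 + 46 = 125
Selection 6: 125 + 46 = 171
Selection 7: 171 + 46 = 217
Selection 8: 217 + 46 = 263
Selection 9: 263 + 46 = 309
Selection 10: 309 + 46 = 355
Selection 11: 355 + 46 = 401
Selection 12: 401 + 46 = 447
Selection 13: 447 + 46 = 493
Selection 14: 493 + 46 = 539
Selection 15: 539 + 46 = 585
Selection 16: 585 + 46 = 631
Selection 17: 631 + 46 = 677
Selection 18: 677 + 46 = 723

854, 900, 33, 79, 125, 171, 217, 263, 309, 355, 401, 447, 493, 539, 585, 631, 677, 723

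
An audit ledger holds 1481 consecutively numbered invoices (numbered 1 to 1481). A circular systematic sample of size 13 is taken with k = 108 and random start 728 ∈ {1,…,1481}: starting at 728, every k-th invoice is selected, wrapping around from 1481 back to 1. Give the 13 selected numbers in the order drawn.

Selection 1: 728
Selection 2: 728 + 108 = 836
Selection 3: 836 + 108 = 944
Selection 4: 944 + 108 = 1052
Selection 5: 1052 + 108 = 1160
Selection 6: 1160 + 108 = 1268
Selection 7: 1268 + 108 = 1376
Selection 8: 1376 + 108 = 1484 → 1484 − 1481 = 3
Selection 9: 3 + 108 = 111
Selection 10: 111 + 108 = 219
Selection 11: 219 + 108 = 327
Selection 12: 327 + 108 = 435
Selection 13: 435 + 108 = 543

728, 836, 944, 1052, 1160, 1268, 1376, 3, 111, 219, 327, 435, 543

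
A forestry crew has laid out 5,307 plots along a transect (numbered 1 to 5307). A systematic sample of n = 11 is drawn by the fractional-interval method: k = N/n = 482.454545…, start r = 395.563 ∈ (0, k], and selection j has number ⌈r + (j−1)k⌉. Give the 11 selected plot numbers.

j=1: r + 0k = 395.563 → ⌈·⌉ = 396
j=2: r + 1k = 878.017545… → ⌈·⌉ = 879
j=3: r + 2k = 1360.472090… → ⌈·⌉ = 1361
j=4: r + 3k = 1842.926636… → ⌈·⌉ = 1843
j=5: r + 4k = 2325.381181… → ⌈·⌉ = 2326
j=6: r + 5k = 2807.835727… → ⌈·⌉ = 2808
j=7: r + 6k = 3290.290272… → ⌈·⌉ = 3291
j=8: r + 7k = 3772.744818… → ⌈·⌉ = 3773
j=9: r + 8k = 4255.199363… → ⌈·⌉ = 4256
j=10: r + 9k = 4737.653909… → ⌈·⌉ = 4738
j=11: r + 10k = 5220.108454… → ⌈·⌉ = 5221

396, 879, 1361, 1843, 2326, 2808, 3291, 3773, 4256, 4738, 5221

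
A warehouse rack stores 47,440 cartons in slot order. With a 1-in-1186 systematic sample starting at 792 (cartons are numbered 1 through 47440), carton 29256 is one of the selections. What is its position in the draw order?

25

k = 1186
position = (29256 − 792)/1186 + 1 = 28464/1186 + 1 = 24 + 1 = 25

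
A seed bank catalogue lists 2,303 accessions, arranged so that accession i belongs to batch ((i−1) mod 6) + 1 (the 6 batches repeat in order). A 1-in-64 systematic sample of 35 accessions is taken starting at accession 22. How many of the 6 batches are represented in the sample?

3

Consecutive selections differ by k = 64, so their batch numbers differ by 64 mod 6 = 4.
gcd(64, 6) = 2, so the sample visits 6/2 = 3 distinct residues mod 6.
Start 22 is batch 4; the batches hit are 2, 4, 6.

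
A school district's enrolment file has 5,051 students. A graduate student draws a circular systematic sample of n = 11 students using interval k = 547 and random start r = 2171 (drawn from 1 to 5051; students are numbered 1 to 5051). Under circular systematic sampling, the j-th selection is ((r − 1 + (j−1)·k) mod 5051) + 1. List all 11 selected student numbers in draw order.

2171, 2718, 3265, 3812, 4359, 4906, 402, 949, 1496, 2043, 2590

Selection 1: 2171
Selection 2: 2171 + 547 = 2718
Selection 3: 2718 + 547 = 3265
Selection 4: 3265 + 547 = 3812
Selection 5: 3812 + 547 = 4359
Selection 6: 4359 + 547 = 4906
Selection 7: 4906 + 547 = 5453 → 5453 − 5051 = 402
Selection 8: 402 + 547 = 949
Selection 9: 949 + 547 = 1496
Selection 10: 1496 + 547 = 2043
Selection 11: 2043 + 547 = 2590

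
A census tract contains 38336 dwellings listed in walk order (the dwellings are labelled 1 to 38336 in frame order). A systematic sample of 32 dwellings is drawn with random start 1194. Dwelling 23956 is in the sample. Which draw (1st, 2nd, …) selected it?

k = 38336/32 = 1198
position = (23956 − 1194)/1198 + 1 = 22762/1198 + 1 = 19 + 1 = 20

20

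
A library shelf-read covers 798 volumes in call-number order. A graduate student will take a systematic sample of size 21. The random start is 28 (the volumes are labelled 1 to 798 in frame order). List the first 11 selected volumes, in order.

k = N/n = 798/21 = 38
volume 1: 28
volume 2: 28 + 38 = 66
volume 3: 66 + 38 = 104
volume 4: 104 + 38 = 142
volume 5: 142 + 38 = 180
volume 6: 180 + 38 = 218
volume 7: 218 + 38 = 256
volume 8: 256 + 38 = 294
volume 9: 294 + 38 = 332
volume 10: 332 + 38 = 370
volume 11: 370 + 38 = 408

28, 66, 104, 142, 180, 218, 256, 294, 332, 370, 408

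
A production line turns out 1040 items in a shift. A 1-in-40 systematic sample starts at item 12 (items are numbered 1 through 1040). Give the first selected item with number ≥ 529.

k = 40
Steps past start: ⌈(529 − 12)/40⌉ = ⌈517/40⌉ = 13
Selected item: 12 + 13×40 = 532

532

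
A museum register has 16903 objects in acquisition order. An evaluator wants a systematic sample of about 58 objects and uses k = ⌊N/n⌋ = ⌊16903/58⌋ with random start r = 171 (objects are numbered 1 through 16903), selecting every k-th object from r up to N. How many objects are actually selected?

58

k = ⌊16903/58⌋ = 291
Achieved size = ⌊(16903 − 171)/291⌋ + 1 = ⌊16732/291⌋ + 1 = 57 + 1 = 58
(last selection: 171 + 57×291 = 16758 ≤ 16903; next would be 17049 > 16903)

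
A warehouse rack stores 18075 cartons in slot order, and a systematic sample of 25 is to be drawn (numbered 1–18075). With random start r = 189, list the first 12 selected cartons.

k = N/n = 18075/25 = 723
carton 1: 189
carton 2: 189 + 723 = 912
carton 3: 912 + 723 = 1635
carton 4: 1635 + 723 = 2358
carton 5: 2358 + 723 = 3081
carton 6: 3081 + 723 = 3804
carton 7: 3804 + 723 = 4527
carton 8: 4527 + 723 = 5250
carton 9: 5250 + 723 = 5973
carton 10: 5973 + 723 = 6696
carton 11: 6696 + 723 = 7419
carton 12: 7419 + 723 = 8142

189, 912, 1635, 2358, 3081, 3804, 4527, 5250, 5973, 6696, 7419, 8142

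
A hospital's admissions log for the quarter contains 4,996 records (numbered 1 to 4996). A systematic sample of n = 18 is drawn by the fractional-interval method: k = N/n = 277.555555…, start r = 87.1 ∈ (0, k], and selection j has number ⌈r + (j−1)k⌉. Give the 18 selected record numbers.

88, 365, 643, 920, 1198, 1475, 1753, 2030, 2308, 2586, 2863, 3141, 3418, 3696, 3973, 4251, 4528, 4806

j=1: r + 0k = 87.1 → ⌈·⌉ = 88
j=2: r + 1k = 364.655555… → ⌈·⌉ = 365
j=3: r + 2k = 642.211111… → ⌈·⌉ = 643
j=4: r + 3k = 919.766666… → ⌈·⌉ = 920
j=5: r + 4k = 1197.322222… → ⌈·⌉ = 1198
j=6: r + 5k = 1474.877777… → ⌈·⌉ = 1475
j=7: r + 6k = 1752.433333… → ⌈·⌉ = 1753
j=8: r + 7k = 2029.988888… → ⌈·⌉ = 2030
j=9: r + 8k = 2307.544444… → ⌈·⌉ = 2308
j=10: r + 9k = 2585.1 → ⌈·⌉ = 2586
j=11: r + 10k = 2862.655555… → ⌈·⌉ = 2863
j=12: r + 11k = 3140.211111… → ⌈·⌉ = 3141
j=13: r + 12k = 3417.766666… → ⌈·⌉ = 3418
j=14: r + 13k = 3695.322222… → ⌈·⌉ = 3696
j=15: r + 14k = 3972.877777… → ⌈·⌉ = 3973
j=16: r + 15k = 4250.433333… → ⌈·⌉ = 4251
j=17: r + 16k = 4527.988888… → ⌈·⌉ = 4528
j=18: r + 17k = 4805.544444… → ⌈·⌉ = 4806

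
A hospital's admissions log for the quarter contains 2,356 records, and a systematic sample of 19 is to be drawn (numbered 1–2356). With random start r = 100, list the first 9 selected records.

100, 224, 348, 472, 596, 720, 844, 968, 1092

k = N/n = 2356/19 = 124
record 1: 100
record 2: 100 + 124 = 224
record 3: 224 + 124 = 348
record 4: 348 + 124 = 472
record 5: 472 + 124 = 596
record 6: 596 + 124 = 720
record 7: 720 + 124 = 844
record 8: 844 + 124 = 968
record 9: 968 + 124 = 1092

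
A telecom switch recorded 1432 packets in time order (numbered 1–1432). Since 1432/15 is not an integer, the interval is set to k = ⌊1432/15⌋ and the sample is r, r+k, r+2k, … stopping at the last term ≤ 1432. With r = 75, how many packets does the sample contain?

k = ⌊1432/15⌋ = 95
Achieved size = ⌊(1432 − 75)/95⌋ + 1 = ⌊1357/95⌋ + 1 = 14 + 1 = 15
(last selection: 75 + 14×95 = 1405 ≤ 1432; next would be 1500 > 1432)

15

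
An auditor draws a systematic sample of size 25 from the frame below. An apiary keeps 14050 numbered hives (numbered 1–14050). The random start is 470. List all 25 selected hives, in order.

470, 1032, 1594, 2156, 2718, 3280, 3842, 4404, 4966, 5528, 6090, 6652, 7214, 7776, 8338, 8900, 9462, 10024, 10586, 11148, 11710, 12272, 12834, 13396, 13958

k = N/n = 14050/25 = 562
hive 1: 470
hive 2: 470 + 562 = 1032
hive 3: 1032 + 562 = 1594
hive 4: 1594 + 562 = 2156
hive 5: 2156 + 562 = 2718
hive 6: 2718 + 562 = 3280
hive 7: 3280 + 562 = 3842
hive 8: 3842 + 562 = 4404
hive 9: 4404 + 562 = 4966
hive 10: 4966 + 562 = 5528
hive 11: 5528 + 562 = 6090
hive 12: 6090 + 562 = 6652
hive 13: 6652 + 562 = 7214
hive 14: 7214 + 562 = 7776
hive 15: 7776 + 562 = 8338
hive 16: 8338 + 562 = 8900
hive 17: 8900 + 562 = 9462
hive 18: 9462 + 562 = 10024
hive 19: 10024 + 562 = 10586
hive 20: 10586 + 562 = 11148
hive 21: 11148 + 562 = 11710
hive 22: 11710 + 562 = 12272
hive 23: 12272 + 562 = 12834
hive 24: 12834 + 562 = 13396
hive 25: 13396 + 562 = 13958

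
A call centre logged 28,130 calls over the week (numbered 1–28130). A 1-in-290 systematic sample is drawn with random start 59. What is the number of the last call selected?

k = 290
97th selection = r + (97−1)·k = 59 + 96×290 = 59 + 27840 = 27899

27899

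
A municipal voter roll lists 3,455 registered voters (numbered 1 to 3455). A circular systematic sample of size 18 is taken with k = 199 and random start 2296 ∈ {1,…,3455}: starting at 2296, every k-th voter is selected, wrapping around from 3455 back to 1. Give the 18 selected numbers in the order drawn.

Selection 1: 2296
Selection 2: 2296 + 199 = 2495
Selection 3: 2495 + 199 = 2694
Selection 4: 2694 + 199 = 2893
Selection 5: 2893 + 199 = 3092
Selection 6: 3092 + 199 = 3291
Selection 7: 3291 + 199 = 3490 → 3490 − 3455 = 35
Selection 8: 35 + 199 = 234
Selection 9: 234 + 199 = 433
Selection 10: 433 + 199 = 632
Selection 11: 632 + 199 = 831
Selection 12: 831 + 199 = 1030
Selection 13: 1030 + 199 = 1229
Selection 14: 1229 + 199 = 1428
Selection 15: 1428 + 199 = 1627
Selection 16: 1627 + 199 = 1826
Selection 17: 1826 + 199 = 2025
Selection 18: 2025 + 199 = 2224

2296, 2495, 2694, 2893, 3092, 3291, 35, 234, 433, 632, 831, 1030, 1229, 1428, 1627, 1826, 2025, 2224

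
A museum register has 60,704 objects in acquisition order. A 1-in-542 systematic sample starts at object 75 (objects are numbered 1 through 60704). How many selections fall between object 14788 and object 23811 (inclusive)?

16

k = 542
First selection ≥ 14788: 75 + ⌈(14788−75)/542⌉·542 = 75 + 28×542 = 15251
Last selection ≤ 23811: 75 + ⌊(23811−75)/542⌋·542 = 75 + 43×542 = 23381
Count = 43 − 28 + 1 = 16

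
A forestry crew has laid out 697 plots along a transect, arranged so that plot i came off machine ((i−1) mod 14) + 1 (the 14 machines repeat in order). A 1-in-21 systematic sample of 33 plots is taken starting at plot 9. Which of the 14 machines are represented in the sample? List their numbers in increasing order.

Consecutive selections differ by k = 21, so their machine numbers differ by 21 mod 14 = 7.
gcd(21, 14) = 7, so the sample visits 14/7 = 2 distinct residues mod 14.
Start 9 is machine 9; the machines hit are 2, 9.

2, 9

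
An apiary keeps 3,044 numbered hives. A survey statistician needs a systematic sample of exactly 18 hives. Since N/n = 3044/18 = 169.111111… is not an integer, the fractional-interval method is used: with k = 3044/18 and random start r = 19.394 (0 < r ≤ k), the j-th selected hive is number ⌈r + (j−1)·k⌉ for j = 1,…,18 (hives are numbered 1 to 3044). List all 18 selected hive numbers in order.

20, 189, 358, 527, 696, 865, 1035, 1204, 1373, 1542, 1711, 1880, 2049, 2218, 2387, 2557, 2726, 2895

j=1: r + 0k = 19.394 → ⌈·⌉ = 20
j=2: r + 1k = 188.505111… → ⌈·⌉ = 189
j=3: r + 2k = 357.616222… → ⌈·⌉ = 358
j=4: r + 3k = 526.727333… → ⌈·⌉ = 527
j=5: r + 4k = 695.838444… → ⌈·⌉ = 696
j=6: r + 5k = 864.949555… → ⌈·⌉ = 865
j=7: r + 6k = 1034.060666… → ⌈·⌉ = 1035
j=8: r + 7k = 1203.171777… → ⌈·⌉ = 1204
j=9: r + 8k = 1372.282888… → ⌈·⌉ = 1373
j=10: r + 9k = 1541.394 → ⌈·⌉ = 1542
j=11: r + 10k = 1710.505111… → ⌈·⌉ = 1711
j=12: r + 11k = 1879.616222… → ⌈·⌉ = 1880
j=13: r + 12k = 2048.727333… → ⌈·⌉ = 2049
j=14: r + 13k = 2217.838444… → ⌈·⌉ = 2218
j=15: r + 14k = 2386.949555… → ⌈·⌉ = 2387
j=16: r + 15k = 2556.060666… → ⌈·⌉ = 2557
j=17: r + 16k = 2725.171777… → ⌈·⌉ = 2726
j=18: r + 17k = 2894.282888… → ⌈·⌉ = 2895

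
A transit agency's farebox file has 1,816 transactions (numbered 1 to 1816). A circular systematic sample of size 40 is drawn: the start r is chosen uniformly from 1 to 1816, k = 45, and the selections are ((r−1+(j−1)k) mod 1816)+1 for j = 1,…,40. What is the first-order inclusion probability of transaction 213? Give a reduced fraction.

5/227

For each position j, as r ranges over 1…1816 the j-th selection hits every transaction exactly once, so transaction 213 is selected for exactly 40 of the 1816 starts.
Inclusion probability = 40/1816 = 5/227.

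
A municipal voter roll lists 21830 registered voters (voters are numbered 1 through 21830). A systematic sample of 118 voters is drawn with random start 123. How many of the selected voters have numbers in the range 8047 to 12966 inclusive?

k = 21830/118 = 185
First selection ≥ 8047: 123 + ⌈(8047−123)/185⌉·185 = 123 + 43×185 = 8078
Last selection ≤ 12966: 123 + ⌊(12966−123)/185⌋·185 = 123 + 69×185 = 12888
Count = 69 − 43 + 1 = 27

27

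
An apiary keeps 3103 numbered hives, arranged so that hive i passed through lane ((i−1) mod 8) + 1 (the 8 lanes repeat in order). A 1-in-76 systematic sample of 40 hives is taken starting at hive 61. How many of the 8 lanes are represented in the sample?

2

Consecutive selections differ by k = 76, so their lane numbers differ by 76 mod 8 = 4.
gcd(76, 8) = 4, so the sample visits 8/4 = 2 distinct residues mod 8.
Start 61 is lane 5; the lanes hit are 1, 5.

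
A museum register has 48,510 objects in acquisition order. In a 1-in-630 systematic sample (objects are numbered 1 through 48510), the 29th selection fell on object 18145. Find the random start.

505

k = 630
r = 18145 − (29−1)×630 = 18145 − 17640 = 505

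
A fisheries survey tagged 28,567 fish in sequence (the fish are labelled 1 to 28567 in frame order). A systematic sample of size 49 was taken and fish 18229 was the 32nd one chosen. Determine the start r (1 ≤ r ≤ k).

k = 28567/49 = 583
r = 18229 − (32−1)×583 = 18229 − 18073 = 156

156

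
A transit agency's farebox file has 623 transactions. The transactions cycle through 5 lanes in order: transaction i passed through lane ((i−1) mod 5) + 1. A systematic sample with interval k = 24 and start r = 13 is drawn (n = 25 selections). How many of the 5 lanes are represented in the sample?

5

Consecutive selections differ by k = 24, so their lane numbers differ by 24 mod 5 = 4.
gcd(24, 5) = 1, so the sample visits 5/1 = 5 distinct residues mod 5.
Start 13 is lane 3; the lanes hit are 1, 2, 3, 4, 5.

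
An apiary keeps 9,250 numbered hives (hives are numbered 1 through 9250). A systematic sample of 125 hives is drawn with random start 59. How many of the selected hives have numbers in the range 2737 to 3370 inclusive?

k = 9250/125 = 74
First selection ≥ 2737: 59 + ⌈(2737−59)/74⌉·74 = 59 + 37×74 = 2797
Last selection ≤ 3370: 59 + ⌊(3370−59)/74⌋·74 = 59 + 44×74 = 3315
Count = 44 − 37 + 1 = 8

8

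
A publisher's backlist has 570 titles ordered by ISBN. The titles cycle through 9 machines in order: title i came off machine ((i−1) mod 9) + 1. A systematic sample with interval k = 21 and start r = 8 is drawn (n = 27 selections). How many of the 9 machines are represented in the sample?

3

Consecutive selections differ by k = 21, so their machine numbers differ by 21 mod 9 = 3.
gcd(21, 9) = 3, so the sample visits 9/3 = 3 distinct residues mod 9.
Start 8 is machine 8; the machines hit are 2, 5, 8.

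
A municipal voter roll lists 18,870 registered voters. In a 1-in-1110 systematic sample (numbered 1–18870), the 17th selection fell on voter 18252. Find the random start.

492

k = 1110
r = 18252 − (17−1)×1110 = 18252 − 17760 = 492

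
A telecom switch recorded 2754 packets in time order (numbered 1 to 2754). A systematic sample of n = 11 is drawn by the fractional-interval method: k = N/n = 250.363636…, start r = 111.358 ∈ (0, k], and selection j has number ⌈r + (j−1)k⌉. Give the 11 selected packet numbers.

112, 362, 613, 863, 1113, 1364, 1614, 1864, 2115, 2365, 2615

j=1: r + 0k = 111.358 → ⌈·⌉ = 112
j=2: r + 1k = 361.721636… → ⌈·⌉ = 362
j=3: r + 2k = 612.085272… → ⌈·⌉ = 613
j=4: r + 3k = 862.448909… → ⌈·⌉ = 863
j=5: r + 4k = 1112.812545… → ⌈·⌉ = 1113
j=6: r + 5k = 1363.176181… → ⌈·⌉ = 1364
j=7: r + 6k = 1613.539818… → ⌈·⌉ = 1614
j=8: r + 7k = 1863.903454… → ⌈·⌉ = 1864
j=9: r + 8k = 2114.267090… → ⌈·⌉ = 2115
j=10: r + 9k = 2364.630727… → ⌈·⌉ = 2365
j=11: r + 10k = 2614.994363… → ⌈·⌉ = 2615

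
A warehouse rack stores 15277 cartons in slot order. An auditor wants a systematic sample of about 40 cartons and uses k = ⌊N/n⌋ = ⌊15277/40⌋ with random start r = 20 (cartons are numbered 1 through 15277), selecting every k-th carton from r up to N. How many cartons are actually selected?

41

k = ⌊15277/40⌋ = 381
Achieved size = ⌊(15277 − 20)/381⌋ + 1 = ⌊15257/381⌋ + 1 = 40 + 1 = 41
(last selection: 20 + 40×381 = 15260 ≤ 15277; next would be 15641 > 15277)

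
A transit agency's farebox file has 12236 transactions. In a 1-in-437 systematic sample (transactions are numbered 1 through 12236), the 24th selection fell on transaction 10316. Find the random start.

k = 437
r = 10316 − (24−1)×437 = 10316 − 10051 = 265

265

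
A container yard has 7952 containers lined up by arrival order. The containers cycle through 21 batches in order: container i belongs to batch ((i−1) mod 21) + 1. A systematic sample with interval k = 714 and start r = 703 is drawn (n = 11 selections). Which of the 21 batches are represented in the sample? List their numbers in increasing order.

10

Consecutive selections differ by k = 714, so their batch numbers differ by 714 mod 21 = 0.
gcd(714, 21) = 21, so the sample visits 21/21 = 1 distinct residues mod 21.
Start 703 is batch 10; the batches hit are 10.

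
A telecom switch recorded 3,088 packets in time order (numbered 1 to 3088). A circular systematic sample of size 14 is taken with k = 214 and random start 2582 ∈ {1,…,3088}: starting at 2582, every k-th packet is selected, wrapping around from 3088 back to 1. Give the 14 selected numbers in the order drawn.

Selection 1: 2582
Selection 2: 2582 + 214 = 2796
Selection 3: 2796 + 214 = 3010
Selection 4: 3010 + 214 = 3224 → 3224 − 3088 = 136
Selection 5: 136 + 214 = 350
Selection 6: 350 + 214 = 564
Selection 7: 564 + 214 = 778
Selection 8: 778 + 214 = 992
Selection 9: 992 + 214 = 1206
Selection 10: 1206 + 214 = 1420
Selection 11: 1420 + 214 = 1634
Selection 12: 1634 + 214 = 1848
Selection 13: 1848 + 214 = 2062
Selection 14: 2062 + 214 = 2276

2582, 2796, 3010, 136, 350, 564, 778, 992, 1206, 1420, 1634, 1848, 2062, 2276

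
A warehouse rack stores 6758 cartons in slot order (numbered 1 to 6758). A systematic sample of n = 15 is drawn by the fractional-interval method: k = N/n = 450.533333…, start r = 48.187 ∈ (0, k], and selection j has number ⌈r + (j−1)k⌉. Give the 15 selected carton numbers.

j=1: r + 0k = 48.187 → ⌈·⌉ = 49
j=2: r + 1k = 498.720333… → ⌈·⌉ = 499
j=3: r + 2k = 949.253666… → ⌈·⌉ = 950
j=4: r + 3k = 1399.787 → ⌈·⌉ = 1400
j=5: r + 4k = 1850.320333… → ⌈·⌉ = 1851
j=6: r + 5k = 2300.853666… → ⌈·⌉ = 2301
j=7: r + 6k = 2751.387 → ⌈·⌉ = 2752
j=8: r + 7k = 3201.920333… → ⌈·⌉ = 3202
j=9: r + 8k = 3652.453666… → ⌈·⌉ = 3653
j=10: r + 9k = 4102.987 → ⌈·⌉ = 4103
j=11: r + 10k = 4553.520333… → ⌈·⌉ = 4554
j=12: r + 11k = 5004.053666… → ⌈·⌉ = 5005
j=13: r + 12k = 5454.587 → ⌈·⌉ = 5455
j=14: r + 13k = 5905.120333… → ⌈·⌉ = 5906
j=15: r + 14k = 6355.653666… → ⌈·⌉ = 6356

49, 499, 950, 1400, 1851, 2301, 2752, 3202, 3653, 4103, 4554, 5005, 5455, 5906, 6356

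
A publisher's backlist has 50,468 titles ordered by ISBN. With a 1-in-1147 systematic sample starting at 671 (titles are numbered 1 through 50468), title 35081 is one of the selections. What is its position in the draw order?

31

k = 1147
position = (35081 − 671)/1147 + 1 = 34410/1147 + 1 = 30 + 1 = 31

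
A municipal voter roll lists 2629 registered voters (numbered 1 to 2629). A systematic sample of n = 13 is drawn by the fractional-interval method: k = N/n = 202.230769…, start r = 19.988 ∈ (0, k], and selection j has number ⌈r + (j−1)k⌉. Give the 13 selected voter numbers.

20, 223, 425, 627, 829, 1032, 1234, 1436, 1638, 1841, 2043, 2245, 2447

j=1: r + 0k = 19.988 → ⌈·⌉ = 20
j=2: r + 1k = 222.218769… → ⌈·⌉ = 223
j=3: r + 2k = 424.449538… → ⌈·⌉ = 425
j=4: r + 3k = 626.680307… → ⌈·⌉ = 627
j=5: r + 4k = 828.911076… → ⌈·⌉ = 829
j=6: r + 5k = 1031.141846… → ⌈·⌉ = 1032
j=7: r + 6k = 1233.372615… → ⌈·⌉ = 1234
j=8: r + 7k = 1435.603384… → ⌈·⌉ = 1436
j=9: r + 8k = 1637.834153… → ⌈·⌉ = 1638
j=10: r + 9k = 1840.064923… → ⌈·⌉ = 1841
j=11: r + 10k = 2042.295692… → ⌈·⌉ = 2043
j=12: r + 11k = 2244.526461… → ⌈·⌉ = 2245
j=13: r + 12k = 2446.757230… → ⌈·⌉ = 2447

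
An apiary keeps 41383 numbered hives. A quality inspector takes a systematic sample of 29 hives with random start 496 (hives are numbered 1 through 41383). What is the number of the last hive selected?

40452

k = 41383/29 = 1427
29th selection = r + (29−1)·k = 496 + 28×1427 = 496 + 39956 = 40452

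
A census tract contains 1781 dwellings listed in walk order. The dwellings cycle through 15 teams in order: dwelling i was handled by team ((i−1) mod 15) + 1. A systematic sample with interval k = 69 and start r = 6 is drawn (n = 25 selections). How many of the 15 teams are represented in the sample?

Consecutive selections differ by k = 69, so their team numbers differ by 69 mod 15 = 9.
gcd(69, 15) = 3, so the sample visits 15/3 = 5 distinct residues mod 15.
Start 6 is team 6; the teams hit are 3, 6, 9, 12, 15.

5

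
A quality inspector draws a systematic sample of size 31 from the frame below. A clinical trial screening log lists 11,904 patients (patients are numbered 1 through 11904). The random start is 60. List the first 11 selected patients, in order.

60, 444, 828, 1212, 1596, 1980, 2364, 2748, 3132, 3516, 3900

k = N/n = 11904/31 = 384
patient 1: 60
patient 2: 60 + 384 = 444
patient 3: 444 + 384 = 828
patient 4: 828 + 384 = 1212
patient 5: 1212 + 384 = 1596
patient 6: 1596 + 384 = 1980
patient 7: 1980 + 384 = 2364
patient 8: 2364 + 384 = 2748
patient 9: 2748 + 384 = 3132
patient 10: 3132 + 384 = 3516
patient 11: 3516 + 384 = 3900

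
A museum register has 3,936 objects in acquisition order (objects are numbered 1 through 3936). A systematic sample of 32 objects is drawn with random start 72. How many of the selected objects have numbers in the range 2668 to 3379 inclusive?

5

k = 3936/32 = 123
First selection ≥ 2668: 72 + ⌈(2668−72)/123⌉·123 = 72 + 22×123 = 2778
Last selection ≤ 3379: 72 + ⌊(3379−72)/123⌋·123 = 72 + 26×123 = 3270
Count = 26 − 22 + 1 = 5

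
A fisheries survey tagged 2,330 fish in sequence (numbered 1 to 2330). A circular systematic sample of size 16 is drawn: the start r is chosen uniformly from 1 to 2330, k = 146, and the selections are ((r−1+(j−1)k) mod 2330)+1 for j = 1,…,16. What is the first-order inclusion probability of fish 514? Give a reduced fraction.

8/1165

For each position j, as r ranges over 1…2330 the j-th selection hits every fish exactly once, so fish 514 is selected for exactly 16 of the 2330 starts.
Inclusion probability = 16/2330 = 8/1165.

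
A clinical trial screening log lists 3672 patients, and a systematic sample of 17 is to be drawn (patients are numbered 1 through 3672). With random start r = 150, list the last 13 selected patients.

k = N/n = 3672/17 = 216
5th selection = 150 + 4×216 = 1014
6th: 1014 + 216 = 1230
7th: 1230 + 216 = 1446
8th: 1446 + 216 = 1662
9th: 1662 + 216 = 1878
10th: 1878 + 216 = 2094
11th: 2094 + 216 = 2310
12th: 2310 + 216 = 2526
13th: 2526 + 216 = 2742
14th: 2742 + 216 = 2958
15th: 2958 + 216 = 3174
16th: 3174 + 216 = 3390
17th: 3390 + 216 = 3606

1014, 1230, 1446, 1662, 1878, 2094, 2310, 2526, 2742, 2958, 3174, 3390, 3606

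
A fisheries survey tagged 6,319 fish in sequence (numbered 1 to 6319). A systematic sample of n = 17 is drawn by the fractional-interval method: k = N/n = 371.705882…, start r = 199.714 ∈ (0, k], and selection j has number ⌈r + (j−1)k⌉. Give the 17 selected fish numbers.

j=1: r + 0k = 199.714 → ⌈·⌉ = 200
j=2: r + 1k = 571.419882… → ⌈·⌉ = 572
j=3: r + 2k = 943.125764… → ⌈·⌉ = 944
j=4: r + 3k = 1314.831647… → ⌈·⌉ = 1315
j=5: r + 4k = 1686.537529… → ⌈·⌉ = 1687
j=6: r + 5k = 2058.243411… → ⌈·⌉ = 2059
j=7: r + 6k = 2429.949294… → ⌈·⌉ = 2430
j=8: r + 7k = 2801.655176… → ⌈·⌉ = 2802
j=9: r + 8k = 3173.361058… → ⌈·⌉ = 3174
j=10: r + 9k = 3545.066941… → ⌈·⌉ = 3546
j=11: r + 10k = 3916.772823… → ⌈·⌉ = 3917
j=12: r + 11k = 4288.478705… → ⌈·⌉ = 4289
j=13: r + 12k = 4660.184588… → ⌈·⌉ = 4661
j=14: r + 13k = 5031.890470… → ⌈·⌉ = 5032
j=15: r + 14k = 5403.596352… → ⌈·⌉ = 5404
j=16: r + 15k = 5775.302235… → ⌈·⌉ = 5776
j=17: r + 16k = 6147.008117… → ⌈·⌉ = 6148

200, 572, 944, 1315, 1687, 2059, 2430, 2802, 3174, 3546, 3917, 4289, 4661, 5032, 5404, 5776, 6148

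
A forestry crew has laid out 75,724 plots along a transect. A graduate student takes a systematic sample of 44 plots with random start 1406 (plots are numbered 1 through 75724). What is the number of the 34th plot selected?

58199

k = 75724/44 = 1721
34th selection = r + (34−1)·k = 1406 + 33×1721 = 1406 + 56793 = 58199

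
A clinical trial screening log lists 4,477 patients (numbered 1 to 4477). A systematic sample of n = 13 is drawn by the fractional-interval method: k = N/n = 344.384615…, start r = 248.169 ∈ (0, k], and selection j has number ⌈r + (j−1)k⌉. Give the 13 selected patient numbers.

249, 593, 937, 1282, 1626, 1971, 2315, 2659, 3004, 3348, 3693, 4037, 4381

j=1: r + 0k = 248.169 → ⌈·⌉ = 249
j=2: r + 1k = 592.553615… → ⌈·⌉ = 593
j=3: r + 2k = 936.938230… → ⌈·⌉ = 937
j=4: r + 3k = 1281.322846… → ⌈·⌉ = 1282
j=5: r + 4k = 1625.707461… → ⌈·⌉ = 1626
j=6: r + 5k = 1970.092076… → ⌈·⌉ = 1971
j=7: r + 6k = 2314.476692… → ⌈·⌉ = 2315
j=8: r + 7k = 2658.861307… → ⌈·⌉ = 2659
j=9: r + 8k = 3003.245923… → ⌈·⌉ = 3004
j=10: r + 9k = 3347.630538… → ⌈·⌉ = 3348
j=11: r + 10k = 3692.015153… → ⌈·⌉ = 3693
j=12: r + 11k = 4036.399769… → ⌈·⌉ = 4037
j=13: r + 12k = 4380.784384… → ⌈·⌉ = 4381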